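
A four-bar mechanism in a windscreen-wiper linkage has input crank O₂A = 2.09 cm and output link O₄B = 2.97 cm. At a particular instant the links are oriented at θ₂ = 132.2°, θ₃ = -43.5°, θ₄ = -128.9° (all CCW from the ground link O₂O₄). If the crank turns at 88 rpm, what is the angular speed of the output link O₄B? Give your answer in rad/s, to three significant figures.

0.488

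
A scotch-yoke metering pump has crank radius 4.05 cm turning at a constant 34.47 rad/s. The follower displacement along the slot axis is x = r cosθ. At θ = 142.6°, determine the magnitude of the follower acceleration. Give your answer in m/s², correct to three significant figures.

ω = 34.47 rad/s
x = r cosθ ⇒ ẍ = −rω² cosθ (ω constant).
|a| = rω²|cosθ| = 0.0405·(34.47)²·|cos 142.6°| = 38.228 m/s².

38.2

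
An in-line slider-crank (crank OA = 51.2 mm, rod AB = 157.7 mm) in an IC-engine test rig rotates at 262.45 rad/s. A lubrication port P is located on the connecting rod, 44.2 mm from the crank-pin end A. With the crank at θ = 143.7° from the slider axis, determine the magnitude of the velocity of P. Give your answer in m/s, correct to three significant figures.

10.7

ω = 262.4 rad/s.  Crank-pin speed |V_A| = rω = 13.437 m/s, perpendicular to OA.
Rod angle: sinφ = −(r/L) sinθ ⇒ φ = -11.082°; ω_rod = −rω cosθ/√(L²−r²sin²θ) = +69.977 rad/s.
V_P = V_A + ω_rod × AP, with AP = 0.0442 m along the rod.
Components: V_Px = −rω sinθ − a·ω_rod·sinφ = -7.3606 m/s;  V_Py = rω cosθ + a·ω_rod·cosφ = -7.7943 m/s.
|V_P| = √(V_Px² + V_Py²) = 10.721 m/s.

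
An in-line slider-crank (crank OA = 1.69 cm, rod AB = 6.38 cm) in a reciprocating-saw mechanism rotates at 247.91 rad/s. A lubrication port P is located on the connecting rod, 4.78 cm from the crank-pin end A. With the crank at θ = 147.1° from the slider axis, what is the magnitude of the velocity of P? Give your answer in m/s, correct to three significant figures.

2.09

ω = 247.9 rad/s.  Crank-pin speed |V_A| = rω = 4.1897 m/s, perpendicular to OA.
Rod angle: sinφ = −(r/L) sinθ ⇒ φ = -8.273°; ω_rod = −rω cosθ/√(L²−r²sin²θ) = +55.717 rad/s.
V_P = V_A + ω_rod × AP, with AP = 0.0478 m along the rod.
Components: V_Px = −rω sinθ − a·ω_rod·sinφ = -1.8925 m/s;  V_Py = rω cosθ + a·ω_rod·cosφ = -0.88219 m/s.
|V_P| = √(V_Px² + V_Py²) = 2.088 m/s.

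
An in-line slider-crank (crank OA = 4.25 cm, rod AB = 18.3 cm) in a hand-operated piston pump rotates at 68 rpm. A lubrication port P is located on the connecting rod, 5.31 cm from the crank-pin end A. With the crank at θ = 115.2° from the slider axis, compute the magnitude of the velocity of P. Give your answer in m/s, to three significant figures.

0.281

ω = 7.121 rad/s.  Crank-pin speed |V_A| = rω = 0.30264 m/s, perpendicular to OA.
Rod angle: sinφ = −(r/L) sinθ ⇒ φ = -12.130°; ω_rod = −rω cosθ/√(L²−r²sin²θ) = +0.72022 rad/s.
V_P = V_A + ω_rod × AP, with AP = 0.0531 m along the rod.
Components: V_Px = −rω sinθ − a·ω_rod·sinφ = -0.2658 m/s;  V_Py = rω cosθ + a·ω_rod·cosφ = -0.091468 m/s.
|V_P| = √(V_Px² + V_Py²) = 0.2811 m/s.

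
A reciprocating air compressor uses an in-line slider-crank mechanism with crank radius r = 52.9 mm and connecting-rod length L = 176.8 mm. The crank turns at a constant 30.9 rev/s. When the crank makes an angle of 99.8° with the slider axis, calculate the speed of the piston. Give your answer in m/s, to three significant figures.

9.58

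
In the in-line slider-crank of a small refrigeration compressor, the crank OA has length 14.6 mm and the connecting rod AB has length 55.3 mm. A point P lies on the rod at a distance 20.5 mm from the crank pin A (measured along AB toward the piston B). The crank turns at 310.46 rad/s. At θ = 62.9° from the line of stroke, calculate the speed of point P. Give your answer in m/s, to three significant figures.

4.42

ω = 310.5 rad/s.  Crank-pin speed |V_A| = rω = 4.5327 m/s, perpendicular to OA.
Rod angle: sinφ = −(r/L) sinθ ⇒ φ = -13.593°; ω_rod = −rω cosθ/√(L²−r²sin²θ) = -38.415 rad/s.
V_P = V_A + ω_rod × AP, with AP = 0.0205 m along the rod.
Components: V_Px = −rω sinθ − a·ω_rod·sinφ = -4.2202 m/s;  V_Py = rω cosθ + a·ω_rod·cosφ = +1.2994 m/s.
|V_P| = √(V_Px² + V_Py²) = 4.4157 m/s.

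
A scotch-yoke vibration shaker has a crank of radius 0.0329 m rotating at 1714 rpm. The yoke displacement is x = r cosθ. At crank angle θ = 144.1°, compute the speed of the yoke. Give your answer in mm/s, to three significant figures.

3460

ω = 179.5 rad/s (from 1714 rpm).
x = r cosθ ⇒ ẋ = −rω sinθ.
|v| = rω|sinθ| = 0.0329·179.5·|sin 144.1°| = 3.4627 m/s = 3462.7 mm/s.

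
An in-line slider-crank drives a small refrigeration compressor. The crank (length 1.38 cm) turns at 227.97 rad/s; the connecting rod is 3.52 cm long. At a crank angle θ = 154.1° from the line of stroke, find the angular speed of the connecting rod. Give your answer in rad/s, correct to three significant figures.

ω = 228 rad/s
The rod makes angle φ with the slider axis where L sinφ = r sinθ; differentiating, L cosφ·φ̇ = r ω cosθ.
L cosφ = √(L² − r² sin²θ) = 0.03468 m.
|ω_rod| = r ω |cosθ| / √(L² − r² sin²θ) = 0.0138·228·0.89956/0.03468 = 81.603 rad/s.

81.6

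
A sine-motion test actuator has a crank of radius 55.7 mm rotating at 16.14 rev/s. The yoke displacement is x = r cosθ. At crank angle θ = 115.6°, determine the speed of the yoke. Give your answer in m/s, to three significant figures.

5.09

ω = 101.4 rad/s (from 16.14 rev/s).
x = r cosθ ⇒ ẋ = −rω sinθ.
|v| = rω|sinθ| = 0.0557·101.4·|sin 115.6°| = 5.0941 m/s.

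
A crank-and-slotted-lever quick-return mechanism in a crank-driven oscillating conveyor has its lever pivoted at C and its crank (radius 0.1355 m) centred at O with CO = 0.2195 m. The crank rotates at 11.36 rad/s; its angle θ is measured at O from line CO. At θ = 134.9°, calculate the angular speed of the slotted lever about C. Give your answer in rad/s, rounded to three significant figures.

ω = 11.36 rad/s
Crank pin A relative to C: A = (d + r cosθ, r sinθ); lever angle φ = atan2(r sinθ, d + r cosθ).
Differentiating tanφ: φ̇ = rω(d cosθ + r)/(d² + r² + 2dr cosθ).
d² + r² + 2dr cosθ = |CA|² = 0.0245521 m²;  d cosθ + r = -0.019439 m.
|ω_lever| = |0.1355·11.36·-0.019439| / 0.0245521 = 1.2187 rad/s.

1.22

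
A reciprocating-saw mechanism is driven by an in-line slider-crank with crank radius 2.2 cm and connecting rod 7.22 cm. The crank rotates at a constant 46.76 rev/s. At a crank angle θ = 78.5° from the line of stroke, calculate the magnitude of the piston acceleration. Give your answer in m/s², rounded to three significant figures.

177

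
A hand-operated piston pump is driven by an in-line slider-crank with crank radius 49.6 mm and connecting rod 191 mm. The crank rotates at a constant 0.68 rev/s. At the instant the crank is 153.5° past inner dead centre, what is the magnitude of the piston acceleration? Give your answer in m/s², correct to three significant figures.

ω = 2π·0.68 = 4.273 rad/s
x(θ) = r cosθ + √(L² − r² sin²θ); with ω constant, a = ω²·d²x/dθ².
d²x/dθ² = −r cosθ − r²(cos2θ)/√u − r⁴ sin²2θ/(4u^{3/2}),  u = L² − r² sin²θ = 0.0359912 m².
Substituting r = 0.0496 m, L = 0.191 m, θ = 153.5°: d²x/dθ² = +0.036443 m.
a = ω²·d²x/dθ² = (4.273)²·(+0.036443) = +0.66526 m/s²;  |a| = 0.66526 m/s².

0.665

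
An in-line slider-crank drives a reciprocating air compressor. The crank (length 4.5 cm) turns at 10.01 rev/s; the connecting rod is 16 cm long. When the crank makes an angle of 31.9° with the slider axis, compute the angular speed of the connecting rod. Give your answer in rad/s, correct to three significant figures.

15.2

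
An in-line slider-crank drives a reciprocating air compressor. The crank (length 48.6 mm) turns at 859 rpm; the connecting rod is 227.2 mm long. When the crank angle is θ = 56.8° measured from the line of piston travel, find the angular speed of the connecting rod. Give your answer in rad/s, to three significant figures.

ω = 89.95 rad/s (converted from 859 rpm).
The rod makes angle φ with the slider axis where L sinφ = r sinθ; differentiating, L cosφ·φ̇ = r ω cosθ.
L cosφ = √(L² − r² sin²θ) = 0.22353 m.
|ω_rod| = r ω |cosθ| / √(L² − r² sin²θ) = 0.0486·89.95·0.54756/0.22353 = 10.709 rad/s.

10.7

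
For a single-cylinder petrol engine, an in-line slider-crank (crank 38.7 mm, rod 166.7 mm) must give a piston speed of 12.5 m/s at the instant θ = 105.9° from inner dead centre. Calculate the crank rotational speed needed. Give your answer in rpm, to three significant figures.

For an in-line slider-crank, |v_piston| = rω|sinθ|·[1 + r cosθ/√(L² − r² sin²θ)].
With r = 0.0387 m, L = 0.1667 m, θ = 105.9°: the bracketed kinematic factor |dx/dθ| = 0.034791 m.
ω = v/|dx/dθ| = 12.5/0.034791 = 359.29 rad/s.
N = 60ω/(2π) = 3431 rpm.

3430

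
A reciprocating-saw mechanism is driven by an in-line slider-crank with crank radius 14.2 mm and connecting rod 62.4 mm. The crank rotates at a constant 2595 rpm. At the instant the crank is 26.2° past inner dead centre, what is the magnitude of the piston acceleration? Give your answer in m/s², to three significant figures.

ω = 2π·2595/60 = 271.7 rad/s
x(θ) = r cosθ + √(L² − r² sin²θ); with ω constant, a = ω²·d²x/dθ².
d²x/dθ² = −r cosθ − r²(cos2θ)/√u − r⁴ sin²2θ/(4u^{3/2}),  u = L² − r² sin²θ = 0.00385445 m².
Substituting r = 0.0142 m, L = 0.0624 m, θ = 26.2°: d²x/dθ² = -0.014749 m.
a = ω²·d²x/dθ² = (271.7)²·(-0.014749) = -1089.2 m/s²;  |a| = 1089.2 m/s².

1090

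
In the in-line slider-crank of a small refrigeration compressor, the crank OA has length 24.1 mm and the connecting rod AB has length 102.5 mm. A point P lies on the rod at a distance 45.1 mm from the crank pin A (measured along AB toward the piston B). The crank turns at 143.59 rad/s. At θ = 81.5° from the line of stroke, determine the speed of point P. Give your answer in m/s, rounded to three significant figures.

ω = 143.6 rad/s.  Crank-pin speed |V_A| = rω = 3.4605 m/s, perpendicular to OA.
Rod angle: sinφ = −(r/L) sinθ ⇒ φ = -13.447°; ω_rod = −rω cosθ/√(L²−r²sin²θ) = -5.1309 rad/s.
V_P = V_A + ω_rod × AP, with AP = 0.0451 m along the rod.
Components: V_Px = −rω sinθ − a·ω_rod·sinφ = -3.4763 m/s;  V_Py = rω cosθ + a·ω_rod·cosφ = +0.28644 m/s.
|V_P| = √(V_Px² + V_Py²) = 3.4881 m/s.

3.49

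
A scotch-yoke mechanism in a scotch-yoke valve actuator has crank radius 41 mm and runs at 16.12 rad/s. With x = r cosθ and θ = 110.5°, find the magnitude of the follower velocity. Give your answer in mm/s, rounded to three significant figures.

ω = 16.12 rad/s
x = r cosθ ⇒ ẋ = −rω sinθ.
|v| = rω|sinθ| = 0.041·16.12·|sin 110.5°| = 0.61907 m/s = 619.07 mm/s.

619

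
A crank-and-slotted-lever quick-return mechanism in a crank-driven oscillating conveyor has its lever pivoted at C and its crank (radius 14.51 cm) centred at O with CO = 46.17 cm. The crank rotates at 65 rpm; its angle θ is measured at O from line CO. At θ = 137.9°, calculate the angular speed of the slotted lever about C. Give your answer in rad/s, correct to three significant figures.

ω = 6.807 rad/s (from 65 rpm).
Crank pin A relative to C: A = (d + r cosθ, r sinθ); lever angle φ = atan2(r sinθ, d + r cosθ).
Differentiating tanφ: φ̇ = rω(d cosθ + r)/(d² + r² + 2dr cosθ).
d² + r² + 2dr cosθ = |CA|² = 0.134807 m²;  d cosθ + r = -0.19747 m.
|ω_lever| = |0.1451·6.807·-0.19747| / 0.134807 = 1.4468 rad/s.

1.45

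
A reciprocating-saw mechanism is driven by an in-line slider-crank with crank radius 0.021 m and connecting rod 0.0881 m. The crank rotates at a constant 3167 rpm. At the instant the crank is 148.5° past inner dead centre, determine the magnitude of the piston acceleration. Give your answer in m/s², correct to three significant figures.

1710

ω = 2π·3167/60 = 331.6 rad/s
x(θ) = r cosθ + √(L² − r² sin²θ); with ω constant, a = ω²·d²x/dθ².
d²x/dθ² = −r cosθ − r²(cos2θ)/√u − r⁴ sin²2θ/(4u^{3/2}),  u = L² − r² sin²θ = 0.00764121 m².
Substituting r = 0.021 m, L = 0.0881 m, θ = 148.5°: d²x/dθ² = +0.015557 m.
a = ω²·d²x/dθ² = (331.6)²·(+0.015557) = +1711.1 m/s²;  |a| = 1711.1 m/s².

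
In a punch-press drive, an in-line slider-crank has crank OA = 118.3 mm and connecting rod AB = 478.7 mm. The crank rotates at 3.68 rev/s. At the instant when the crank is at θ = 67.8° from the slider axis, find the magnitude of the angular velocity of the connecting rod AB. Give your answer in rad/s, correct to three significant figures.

2.22

ω = 23.12 rad/s (converted from 3.68 rev/s).
The rod makes angle φ with the slider axis where L sinφ = r sinθ; differentiating, L cosφ·φ̇ = r ω cosθ.
L cosφ = √(L² − r² sin²θ) = 0.466 m.
|ω_rod| = r ω |cosθ| / √(L² − r² sin²θ) = 0.1183·23.12·0.37784/0.466 = 2.2179 rad/s.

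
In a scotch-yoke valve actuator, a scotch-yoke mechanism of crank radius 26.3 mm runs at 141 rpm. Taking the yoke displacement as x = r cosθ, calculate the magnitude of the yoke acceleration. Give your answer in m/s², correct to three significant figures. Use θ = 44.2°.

4.11

ω = 14.77 rad/s (from 141 rpm).
x = r cosθ ⇒ ẍ = −rω² cosθ (ω constant).
|a| = rω²|cosθ| = 0.0263·(14.77)²·|cos 44.2°| = 4.1107 m/s².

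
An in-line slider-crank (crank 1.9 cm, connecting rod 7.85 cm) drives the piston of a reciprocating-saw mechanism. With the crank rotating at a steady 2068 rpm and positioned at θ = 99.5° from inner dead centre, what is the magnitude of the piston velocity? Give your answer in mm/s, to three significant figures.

3890

ω = 2π·2068/60 = 216.6 rad/s
For an in-line slider-crank, x = r cosθ + √(L² − r² sin²θ), so v = −rω sinθ·[1 + r cosθ/√(L² − r² sin²θ)].
With r = 0.019 m, L = 0.0785 m, θ = 99.5°: √(L² − r² sin²θ) = 0.07623 m.
v = −0.019·216.6·0.98629·[1 + 0.019·-0.16505/0.07623] = -3.8913 m/s.
|v| = 3.8913 m/s = 3891.3 mm/s.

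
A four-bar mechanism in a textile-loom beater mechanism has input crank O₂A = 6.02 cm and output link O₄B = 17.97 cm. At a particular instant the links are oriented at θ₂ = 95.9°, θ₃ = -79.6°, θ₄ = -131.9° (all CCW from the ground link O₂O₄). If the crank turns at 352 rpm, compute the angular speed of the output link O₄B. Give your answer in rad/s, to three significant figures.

ω₂ = 36.86 rad/s (from 352 rpm).
Differentiating the loop-closure r₂e^{iθ₂}+r₃e^{iθ₃}=r₁+r₄e^{iθ₄} gives r₂ω₂e^{iθ₂}+r₃ω₃e^{iθ₃}=r₄ω₄e^{iθ₄}.
Eliminating the other unknown: ω₄ = r₂ω₂ sin(θ₂−θ₃) / [r₄ sin(θ₄−θ₃)].
Numerator sine = +0.07846; denominator sine = -0.79122.
Result = 0.0602·36.86·(+0.07846) / (0.1797·(-0.79122)) = -1.2245 rad/s; magnitude 1.2245 rad/s.

1.22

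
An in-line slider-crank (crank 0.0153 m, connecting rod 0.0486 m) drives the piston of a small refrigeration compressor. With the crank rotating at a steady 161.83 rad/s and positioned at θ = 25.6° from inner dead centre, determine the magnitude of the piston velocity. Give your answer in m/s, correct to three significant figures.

ω = 161.8 rad/s
For an in-line slider-crank, x = r cosθ + √(L² − r² sin²θ), so v = −rω sinθ·[1 + r cosθ/√(L² − r² sin²θ)].
With r = 0.0153 m, L = 0.0486 m, θ = 25.6°: √(L² − r² sin²θ) = 0.048148 m.
v = −0.0153·161.8·0.43209·[1 + 0.0153·0.90183/0.048148] = -1.3764 m/s.
|v| = 1.3764 m/s.

1.38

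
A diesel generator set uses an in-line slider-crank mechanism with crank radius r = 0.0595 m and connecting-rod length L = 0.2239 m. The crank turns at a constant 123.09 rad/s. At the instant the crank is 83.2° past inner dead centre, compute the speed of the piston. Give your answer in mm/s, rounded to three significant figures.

ω = 123.1 rad/s
For an in-line slider-crank, x = r cosθ + √(L² − r² sin²θ), so v = −rω sinθ·[1 + r cosθ/√(L² − r² sin²θ)].
With r = 0.0595 m, L = 0.2239 m, θ = 83.2°: √(L² − r² sin²θ) = 0.21596 m.
v = −0.0595·123.1·0.99297·[1 + 0.0595·0.11840/0.21596] = -7.5096 m/s.
|v| = 7.5096 m/s = 7509.6 mm/s.

7510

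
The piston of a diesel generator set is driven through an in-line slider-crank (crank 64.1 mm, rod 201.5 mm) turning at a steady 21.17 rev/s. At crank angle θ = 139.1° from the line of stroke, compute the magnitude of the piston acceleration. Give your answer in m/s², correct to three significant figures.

795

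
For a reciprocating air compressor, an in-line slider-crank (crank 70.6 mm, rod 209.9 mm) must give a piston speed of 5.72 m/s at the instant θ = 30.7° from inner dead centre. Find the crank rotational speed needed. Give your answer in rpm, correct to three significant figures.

1170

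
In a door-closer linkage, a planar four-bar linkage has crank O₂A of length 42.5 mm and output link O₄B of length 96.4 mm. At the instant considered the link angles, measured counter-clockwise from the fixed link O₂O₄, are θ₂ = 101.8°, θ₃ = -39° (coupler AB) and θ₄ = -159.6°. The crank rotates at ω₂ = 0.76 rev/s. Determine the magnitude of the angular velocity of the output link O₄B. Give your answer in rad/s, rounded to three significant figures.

ω₂ = 4.775 rad/s (from 0.76 rev/s).
Differentiating the loop-closure r₂e^{iθ₂}+r₃e^{iθ₃}=r₁+r₄e^{iθ₄} gives r₂ω₂e^{iθ₂}+r₃ω₃e^{iθ₃}=r₄ω₄e^{iθ₄}.
Eliminating the other unknown: ω₄ = r₂ω₂ sin(θ₂−θ₃) / [r₄ sin(θ₄−θ₃)].
Numerator sine = +0.63203; denominator sine = -0.86074.
Result = 0.0425·4.775·(+0.63203) / (0.0964·(-0.86074)) = -1.5459 rad/s; magnitude 1.5459 rad/s.

1.55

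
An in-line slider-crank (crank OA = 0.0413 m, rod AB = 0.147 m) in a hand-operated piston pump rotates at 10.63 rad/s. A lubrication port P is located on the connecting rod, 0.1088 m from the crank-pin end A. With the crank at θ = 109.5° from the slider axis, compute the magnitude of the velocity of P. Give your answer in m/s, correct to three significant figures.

ω = 10.63 rad/s.  Crank-pin speed |V_A| = rω = 0.43902 m/s, perpendicular to OA.
Rod angle: sinφ = −(r/L) sinθ ⇒ φ = -15.357°; ω_rod = −rω cosθ/√(L²−r²sin²θ) = +1.0338 rad/s.
V_P = V_A + ω_rod × AP, with AP = 0.1088 m along the rod.
Components: V_Px = −rω sinθ − a·ω_rod·sinφ = -0.38405 m/s;  V_Py = rω cosθ + a·ω_rod·cosφ = -0.038082 m/s.
|V_P| = √(V_Px² + V_Py²) = 0.38593 m/s.

0.386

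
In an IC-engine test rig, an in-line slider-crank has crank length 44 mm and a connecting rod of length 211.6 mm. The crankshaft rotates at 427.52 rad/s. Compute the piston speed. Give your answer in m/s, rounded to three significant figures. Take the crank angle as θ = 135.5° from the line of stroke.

11.2

ω = 427.5 rad/s
For an in-line slider-crank, x = r cosθ + √(L² − r² sin²θ), so v = −rω sinθ·[1 + r cosθ/√(L² − r² sin²θ)].
With r = 0.044 m, L = 0.2116 m, θ = 135.5°: √(L² − r² sin²θ) = 0.20934 m.
v = −0.044·427.5·0.70091·[1 + 0.044·-0.71325/0.20934] = -11.208 m/s.
|v| = 11.208 m/s.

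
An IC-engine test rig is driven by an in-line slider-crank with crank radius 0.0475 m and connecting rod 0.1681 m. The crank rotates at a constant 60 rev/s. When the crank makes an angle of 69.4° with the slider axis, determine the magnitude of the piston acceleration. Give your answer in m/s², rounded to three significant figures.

905

ω = 2π·60 = 377 rad/s
x(θ) = r cosθ + √(L² − r² sin²θ); with ω constant, a = ω²·d²x/dθ².
d²x/dθ² = −r cosθ − r²(cos2θ)/√u − r⁴ sin²2θ/(4u^{3/2}),  u = L² − r² sin²θ = 0.0262807 m².
Substituting r = 0.0475 m, L = 0.1681 m, θ = 69.4°: d²x/dθ² = -0.0063702 m.
a = ω²·d²x/dθ² = (377)²·(-0.0063702) = -905.34 m/s²;  |a| = 905.34 m/s².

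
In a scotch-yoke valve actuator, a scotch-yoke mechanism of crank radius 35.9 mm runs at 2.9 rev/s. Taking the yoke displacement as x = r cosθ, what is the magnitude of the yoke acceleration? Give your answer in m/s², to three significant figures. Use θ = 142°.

9.39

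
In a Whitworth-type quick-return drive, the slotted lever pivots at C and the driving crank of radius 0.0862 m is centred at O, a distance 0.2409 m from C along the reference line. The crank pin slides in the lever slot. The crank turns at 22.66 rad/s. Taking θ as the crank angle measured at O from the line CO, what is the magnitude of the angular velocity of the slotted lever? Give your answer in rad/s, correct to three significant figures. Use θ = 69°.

ω = 22.66 rad/s
Crank pin A relative to C: A = (d + r cosθ, r sinθ); lever angle φ = atan2(r sinθ, d + r cosθ).
Differentiating tanφ: φ̇ = rω(d cosθ + r)/(d² + r² + 2dr cosθ).
d² + r² + 2dr cosθ = |CA|² = 0.0803467 m²;  d cosθ + r = +0.17253 m.
|ω_lever| = |0.0862·22.66·+0.17253| / 0.0803467 = 4.1944 rad/s.

4.19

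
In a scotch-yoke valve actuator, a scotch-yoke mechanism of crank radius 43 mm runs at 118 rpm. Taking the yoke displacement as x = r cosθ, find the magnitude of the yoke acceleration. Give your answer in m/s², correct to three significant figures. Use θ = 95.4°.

0.618

ω = 12.36 rad/s (from 118 rpm).
x = r cosθ ⇒ ẍ = −rω² cosθ (ω constant).
|a| = rω²|cosθ| = 0.043·(12.36)²·|cos 95.4°| = 0.6179 m/s².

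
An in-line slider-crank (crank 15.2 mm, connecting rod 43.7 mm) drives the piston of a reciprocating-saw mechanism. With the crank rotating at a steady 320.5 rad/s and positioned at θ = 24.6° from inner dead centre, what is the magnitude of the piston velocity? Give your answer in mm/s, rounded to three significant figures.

ω = 320.5 rad/s
For an in-line slider-crank, x = r cosθ + √(L² − r² sin²θ), so v = −rω sinθ·[1 + r cosθ/√(L² − r² sin²θ)].
With r = 0.0152 m, L = 0.0437 m, θ = 24.6°: √(L² − r² sin²θ) = 0.043239 m.
v = −0.0152·320.5·0.41628·[1 + 0.0152·0.90924/0.043239] = -2.6761 m/s.
|v| = 2.6761 m/s = 2676.1 mm/s.

2680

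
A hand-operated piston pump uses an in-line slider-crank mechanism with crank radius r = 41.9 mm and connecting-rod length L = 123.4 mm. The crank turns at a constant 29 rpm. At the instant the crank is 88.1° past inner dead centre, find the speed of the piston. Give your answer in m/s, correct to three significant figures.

0.129

ω = 2π·29/60 = 3.037 rad/s
For an in-line slider-crank, x = r cosθ + √(L² − r² sin²θ), so v = −rω sinθ·[1 + r cosθ/√(L² − r² sin²θ)].
With r = 0.0419 m, L = 0.1234 m, θ = 88.1°: √(L² − r² sin²θ) = 0.11608 m.
v = −0.0419·3.037·0.99945·[1 + 0.0419·0.03316/0.11608] = -0.1287 m/s.
|v| = 0.1287 m/s.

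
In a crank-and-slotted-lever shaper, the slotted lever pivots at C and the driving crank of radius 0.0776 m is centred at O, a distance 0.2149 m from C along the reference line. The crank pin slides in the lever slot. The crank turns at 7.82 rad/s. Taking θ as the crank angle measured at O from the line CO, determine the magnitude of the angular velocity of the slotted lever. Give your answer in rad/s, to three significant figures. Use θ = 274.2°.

1.04

ω = 7.82 rad/s
Crank pin A relative to C: A = (d + r cosθ, r sinθ); lever angle φ = atan2(r sinθ, d + r cosθ).
Differentiating tanφ: φ̇ = rω(d cosθ + r)/(d² + r² + 2dr cosθ).
d² + r² + 2dr cosθ = |CA|² = 0.0546464 m²;  d cosθ + r = +0.093339 m.
|ω_lever| = |0.0776·7.82·+0.093339| / 0.0546464 = 1.0365 rad/s.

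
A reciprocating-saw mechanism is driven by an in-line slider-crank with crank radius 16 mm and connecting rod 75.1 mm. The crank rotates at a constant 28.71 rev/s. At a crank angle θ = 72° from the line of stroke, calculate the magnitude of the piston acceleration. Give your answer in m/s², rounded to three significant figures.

ω = 2π·28.7 = 180.4 rad/s
x(θ) = r cosθ + √(L² − r² sin²θ); with ω constant, a = ω²·d²x/dθ².
d²x/dθ² = −r cosθ − r²(cos2θ)/√u − r⁴ sin²2θ/(4u^{3/2}),  u = L² − r² sin²θ = 0.00540846 m².
Substituting r = 0.016 m, L = 0.0751 m, θ = 72°: d²x/dθ² = -0.0021423 m.
a = ω²·d²x/dθ² = (180.4)²·(-0.0021423) = -69.712 m/s²;  |a| = 69.712 m/s².

69.7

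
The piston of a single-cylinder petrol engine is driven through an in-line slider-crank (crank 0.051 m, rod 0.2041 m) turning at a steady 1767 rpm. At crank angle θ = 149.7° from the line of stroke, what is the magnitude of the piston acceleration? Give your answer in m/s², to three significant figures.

1290

ω = 2π·1767/60 = 185 rad/s
x(θ) = r cosθ + √(L² − r² sin²θ); with ω constant, a = ω²·d²x/dθ².
d²x/dθ² = −r cosθ − r²(cos2θ)/√u − r⁴ sin²2θ/(4u^{3/2}),  u = L² − r² sin²θ = 0.0409947 m².
Substituting r = 0.051 m, L = 0.2041 m, θ = 149.7°: d²x/dθ² = +0.037572 m.
a = ω²·d²x/dθ² = (185)²·(+0.037572) = +1286.5 m/s²;  |a| = 1286.5 m/s².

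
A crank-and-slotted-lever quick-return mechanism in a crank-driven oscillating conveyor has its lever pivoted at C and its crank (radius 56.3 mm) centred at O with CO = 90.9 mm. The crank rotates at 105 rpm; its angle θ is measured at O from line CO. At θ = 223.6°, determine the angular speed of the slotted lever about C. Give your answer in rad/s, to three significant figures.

1.47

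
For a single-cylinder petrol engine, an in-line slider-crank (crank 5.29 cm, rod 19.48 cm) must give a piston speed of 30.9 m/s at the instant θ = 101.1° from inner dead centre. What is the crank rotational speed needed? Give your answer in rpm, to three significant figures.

For an in-line slider-crank, |v_piston| = rω|sinθ|·[1 + r cosθ/√(L² − r² sin²θ)].
With r = 0.0529 m, L = 0.1948 m, θ = 101.1°: the bracketed kinematic factor |dx/dθ| = 0.049095 m.
ω = v/|dx/dθ| = 30.9/0.049095 = 629.4 rad/s.
N = 60ω/(2π) = 6010.3 rpm.

6010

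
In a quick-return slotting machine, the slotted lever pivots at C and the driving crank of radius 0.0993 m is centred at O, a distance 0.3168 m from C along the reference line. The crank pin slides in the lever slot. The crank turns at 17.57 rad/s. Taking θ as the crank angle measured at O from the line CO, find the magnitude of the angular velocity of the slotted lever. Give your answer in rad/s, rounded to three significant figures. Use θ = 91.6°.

1.45

ω = 17.57 rad/s
Crank pin A relative to C: A = (d + r cosθ, r sinθ); lever angle φ = atan2(r sinθ, d + r cosθ).
Differentiating tanφ: φ̇ = rω(d cosθ + r)/(d² + r² + 2dr cosθ).
d² + r² + 2dr cosθ = |CA|² = 0.108466 m²;  d cosθ + r = +0.090454 m.
|ω_lever| = |0.0993·17.57·+0.090454| / 0.108466 = 1.455 rad/s.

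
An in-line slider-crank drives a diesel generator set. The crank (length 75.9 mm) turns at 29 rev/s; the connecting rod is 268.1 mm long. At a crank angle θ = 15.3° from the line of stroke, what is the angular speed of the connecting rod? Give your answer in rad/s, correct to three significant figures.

49.9

ω = 182.2 rad/s (converted from 29 rev/s).
The rod makes angle φ with the slider axis where L sinφ = r sinθ; differentiating, L cosφ·φ̇ = r ω cosθ.
L cosφ = √(L² − r² sin²θ) = 0.26735 m.
|ω_rod| = r ω |cosθ| / √(L² − r² sin²θ) = 0.0759·182.2·0.96456/0.26735 = 49.896 rad/s.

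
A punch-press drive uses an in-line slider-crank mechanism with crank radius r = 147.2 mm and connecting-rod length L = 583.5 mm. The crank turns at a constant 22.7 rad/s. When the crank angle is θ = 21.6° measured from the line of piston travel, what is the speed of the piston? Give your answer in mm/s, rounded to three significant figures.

ω = 22.7 rad/s
For an in-line slider-crank, x = r cosθ + √(L² − r² sin²θ), so v = −rω sinθ·[1 + r cosθ/√(L² − r² sin²θ)].
With r = 0.1472 m, L = 0.5835 m, θ = 21.6°: √(L² − r² sin²θ) = 0.58098 m.
v = −0.1472·22.7·0.36812·[1 + 0.1472·0.92978/0.58098] = -1.5198 m/s.
|v| = 1.5198 m/s = 1519.8 mm/s.

1520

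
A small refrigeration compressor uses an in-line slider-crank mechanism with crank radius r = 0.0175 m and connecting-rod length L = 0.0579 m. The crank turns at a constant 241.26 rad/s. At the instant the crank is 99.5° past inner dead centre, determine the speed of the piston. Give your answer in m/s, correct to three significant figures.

3.95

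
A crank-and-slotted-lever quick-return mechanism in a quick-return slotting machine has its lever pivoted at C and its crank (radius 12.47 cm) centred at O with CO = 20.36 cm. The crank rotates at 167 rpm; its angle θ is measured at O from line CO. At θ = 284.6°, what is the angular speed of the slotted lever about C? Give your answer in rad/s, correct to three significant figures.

ω = 17.49 rad/s (from 167 rpm).
Crank pin A relative to C: A = (d + r cosθ, r sinθ); lever angle φ = atan2(r sinθ, d + r cosθ).
Differentiating tanφ: φ̇ = rω(d cosθ + r)/(d² + r² + 2dr cosθ).
d² + r² + 2dr cosθ = |CA|² = 0.0698026 m²;  d cosθ + r = +0.17602 m.
|ω_lever| = |0.1247·17.49·+0.17602| / 0.0698026 = 5.4993 rad/s.

5.50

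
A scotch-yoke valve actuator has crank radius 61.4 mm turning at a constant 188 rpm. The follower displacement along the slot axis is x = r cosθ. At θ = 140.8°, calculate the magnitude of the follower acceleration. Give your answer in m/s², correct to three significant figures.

ω = 19.69 rad/s (from 188 rpm).
x = r cosθ ⇒ ẍ = −rω² cosθ (ω constant).
|a| = rω²|cosθ| = 0.0614·(19.69)²·|cos 140.8°| = 18.442 m/s².

18.4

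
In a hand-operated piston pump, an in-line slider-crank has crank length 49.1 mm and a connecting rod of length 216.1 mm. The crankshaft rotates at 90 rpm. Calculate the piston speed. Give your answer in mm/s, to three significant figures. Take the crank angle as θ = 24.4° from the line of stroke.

231

ω = 2π·90/60 = 9.425 rad/s
For an in-line slider-crank, x = r cosθ + √(L² − r² sin²θ), so v = −rω sinθ·[1 + r cosθ/√(L² − r² sin²θ)].
With r = 0.0491 m, L = 0.2161 m, θ = 24.4°: √(L² − r² sin²θ) = 0.21515 m.
v = −0.0491·9.425·0.41310·[1 + 0.0491·0.91068/0.21515] = -0.2309 m/s.
|v| = 0.2309 m/s = 230.9 mm/s.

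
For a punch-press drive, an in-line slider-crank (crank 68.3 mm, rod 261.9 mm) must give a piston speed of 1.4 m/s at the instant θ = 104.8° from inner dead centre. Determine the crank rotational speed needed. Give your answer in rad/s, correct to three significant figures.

For an in-line slider-crank, |v_piston| = rω|sinθ|·[1 + r cosθ/√(L² − r² sin²θ)].
With r = 0.0683 m, L = 0.2619 m, θ = 104.8°: the bracketed kinematic factor |dx/dθ| = 0.061488 m.
ω = v/|dx/dθ| = 1.4/0.061488 = 22.769 rad/s.

22.8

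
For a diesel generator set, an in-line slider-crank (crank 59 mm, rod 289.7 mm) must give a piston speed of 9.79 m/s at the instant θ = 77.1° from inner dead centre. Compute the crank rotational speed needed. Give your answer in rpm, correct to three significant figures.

1550

For an in-line slider-crank, |v_piston| = rω|sinθ|·[1 + r cosθ/√(L² − r² sin²θ)].
With r = 0.059 m, L = 0.2897 m, θ = 77.1°: the bracketed kinematic factor |dx/dθ| = 0.060179 m.
ω = v/|dx/dθ| = 9.79/0.060179 = 162.68 rad/s.
N = 60ω/(2π) = 1553.5 rpm.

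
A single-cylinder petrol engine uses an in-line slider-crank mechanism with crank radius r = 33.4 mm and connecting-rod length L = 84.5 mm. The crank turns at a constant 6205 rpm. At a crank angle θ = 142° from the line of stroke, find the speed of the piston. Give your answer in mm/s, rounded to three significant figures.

9070

ω = 2π·6205/60 = 649.8 rad/s
For an in-line slider-crank, x = r cosθ + √(L² − r² sin²θ), so v = −rω sinθ·[1 + r cosθ/√(L² − r² sin²θ)].
With r = 0.0334 m, L = 0.0845 m, θ = 142°: √(L² − r² sin²θ) = 0.08196 m.
v = −0.0334·649.8·0.61566·[1 + 0.0334·-0.78801/0.08196] = -9.0708 m/s.
|v| = 9.0708 m/s = 9070.8 mm/s.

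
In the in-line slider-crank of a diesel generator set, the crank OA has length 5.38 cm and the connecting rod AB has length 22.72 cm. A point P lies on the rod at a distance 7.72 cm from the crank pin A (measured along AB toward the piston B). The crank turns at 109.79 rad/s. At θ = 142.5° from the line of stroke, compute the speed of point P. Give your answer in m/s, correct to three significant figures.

4.57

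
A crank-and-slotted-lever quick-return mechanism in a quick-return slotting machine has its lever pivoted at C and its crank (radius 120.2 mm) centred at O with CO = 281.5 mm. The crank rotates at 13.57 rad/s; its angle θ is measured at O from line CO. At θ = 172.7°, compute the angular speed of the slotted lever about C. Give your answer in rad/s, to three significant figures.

ω = 13.57 rad/s
Crank pin A relative to C: A = (d + r cosθ, r sinθ); lever angle φ = atan2(r sinθ, d + r cosθ).
Differentiating tanφ: φ̇ = rω(d cosθ + r)/(d² + r² + 2dr cosθ).
d² + r² + 2dr cosθ = |CA|² = 0.0265662 m²;  d cosθ + r = -0.15902 m.
|ω_lever| = |0.1202·13.57·-0.15902| / 0.0265662 = 9.7634 rad/s.

9.76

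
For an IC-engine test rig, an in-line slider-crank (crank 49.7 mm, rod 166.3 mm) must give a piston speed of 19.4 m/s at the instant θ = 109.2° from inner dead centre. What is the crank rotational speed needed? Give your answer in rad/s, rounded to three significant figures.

461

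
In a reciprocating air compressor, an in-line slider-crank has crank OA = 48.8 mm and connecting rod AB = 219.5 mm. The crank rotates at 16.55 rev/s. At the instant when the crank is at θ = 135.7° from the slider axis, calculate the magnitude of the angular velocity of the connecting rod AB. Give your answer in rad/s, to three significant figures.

ω = 104 rad/s (converted from 16.55 rev/s).
The rod makes angle φ with the slider axis where L sinφ = r sinθ; differentiating, L cosφ·φ̇ = r ω cosθ.
L cosφ = √(L² − r² sin²θ) = 0.21684 m.
|ω_rod| = r ω |cosθ| / √(L² − r² sin²θ) = 0.0488·104·0.71569/0.21684 = 16.749 rad/s.

16.7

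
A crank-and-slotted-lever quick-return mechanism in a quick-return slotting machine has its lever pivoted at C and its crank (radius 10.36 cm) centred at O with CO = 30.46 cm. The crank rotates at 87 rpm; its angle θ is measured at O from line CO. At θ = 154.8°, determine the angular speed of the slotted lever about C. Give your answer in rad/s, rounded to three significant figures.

3.50

ω = 9.111 rad/s (from 87 rpm).
Crank pin A relative to C: A = (d + r cosθ, r sinθ); lever angle φ = atan2(r sinθ, d + r cosθ).
Differentiating tanφ: φ̇ = rω(d cosθ + r)/(d² + r² + 2dr cosθ).
d² + r² + 2dr cosθ = |CA|² = 0.0464077 m²;  d cosθ + r = -0.17201 m.
|ω_lever| = |0.1036·9.111·-0.17201| / 0.0464077 = 3.4984 rad/s.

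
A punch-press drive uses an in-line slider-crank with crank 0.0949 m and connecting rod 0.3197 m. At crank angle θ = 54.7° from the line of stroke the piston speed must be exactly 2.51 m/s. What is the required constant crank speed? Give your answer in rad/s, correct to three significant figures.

For an in-line slider-crank, |v_piston| = rω|sinθ|·[1 + r cosθ/√(L² − r² sin²θ)].
With r = 0.0949 m, L = 0.3197 m, θ = 54.7°: the bracketed kinematic factor |dx/dθ| = 0.091145 m.
ω = v/|dx/dθ| = 2.51/0.091145 = 27.539 rad/s.

27.5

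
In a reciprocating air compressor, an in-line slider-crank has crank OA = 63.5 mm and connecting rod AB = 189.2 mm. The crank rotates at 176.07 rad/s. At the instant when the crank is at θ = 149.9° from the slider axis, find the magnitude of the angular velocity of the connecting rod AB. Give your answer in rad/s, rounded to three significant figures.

ω = 176.1 rad/s
The rod makes angle φ with the slider axis where L sinφ = r sinθ; differentiating, L cosφ·φ̇ = r ω cosθ.
L cosφ = √(L² − r² sin²θ) = 0.1865 m.
|ω_rod| = r ω |cosθ| / √(L² − r² sin²θ) = 0.0635·176.1·0.86515/0.1865 = 51.865 rad/s.

51.9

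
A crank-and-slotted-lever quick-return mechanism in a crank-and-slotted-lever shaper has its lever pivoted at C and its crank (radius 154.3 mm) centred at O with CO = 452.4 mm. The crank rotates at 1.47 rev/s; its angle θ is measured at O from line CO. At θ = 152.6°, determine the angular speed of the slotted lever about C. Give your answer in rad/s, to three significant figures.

ω = 9.236 rad/s (from 1.47 rev/s).
Crank pin A relative to C: A = (d + r cosθ, r sinθ); lever angle φ = atan2(r sinθ, d + r cosθ).
Differentiating tanφ: φ̇ = rω(d cosθ + r)/(d² + r² + 2dr cosθ).
d² + r² + 2dr cosθ = |CA|² = 0.104526 m²;  d cosθ + r = -0.24735 m.
|ω_lever| = |0.1543·9.236·-0.24735| / 0.104526 = 3.3725 rad/s.

3.37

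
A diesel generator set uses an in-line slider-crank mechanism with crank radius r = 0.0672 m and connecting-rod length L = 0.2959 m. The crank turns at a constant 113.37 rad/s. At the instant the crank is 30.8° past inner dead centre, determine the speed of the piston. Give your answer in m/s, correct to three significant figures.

ω = 113.4 rad/s
For an in-line slider-crank, x = r cosθ + √(L² − r² sin²θ), so v = −rω sinθ·[1 + r cosθ/√(L² − r² sin²θ)].
With r = 0.0672 m, L = 0.2959 m, θ = 30.8°: √(L² − r² sin²θ) = 0.29389 m.
v = −0.0672·113.4·0.51204·[1 + 0.0672·0.85896/0.29389] = -4.6672 m/s.
|v| = 4.6672 m/s.

4.67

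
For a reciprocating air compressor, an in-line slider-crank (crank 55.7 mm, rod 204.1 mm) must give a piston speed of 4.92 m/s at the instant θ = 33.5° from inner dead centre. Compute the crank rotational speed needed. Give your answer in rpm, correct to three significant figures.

For an in-line slider-crank, |v_piston| = rω|sinθ|·[1 + r cosθ/√(L² − r² sin²θ)].
With r = 0.0557 m, L = 0.2041 m, θ = 33.5°: the bracketed kinematic factor |dx/dθ| = 0.03782 m.
ω = v/|dx/dθ| = 4.92/0.03782 = 130.09 rad/s.
N = 60ω/(2π) = 1242.3 rpm.

1240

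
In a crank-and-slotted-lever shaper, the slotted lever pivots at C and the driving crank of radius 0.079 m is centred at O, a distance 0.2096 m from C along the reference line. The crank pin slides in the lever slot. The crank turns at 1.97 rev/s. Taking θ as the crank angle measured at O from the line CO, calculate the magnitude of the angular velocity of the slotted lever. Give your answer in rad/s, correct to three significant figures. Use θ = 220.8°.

ω = 12.38 rad/s (from 1.97 rev/s).
Crank pin A relative to C: A = (d + r cosθ, r sinθ); lever angle φ = atan2(r sinθ, d + r cosθ).
Differentiating tanφ: φ̇ = rω(d cosθ + r)/(d² + r² + 2dr cosθ).
d² + r² + 2dr cosθ = |CA|² = 0.0251039 m²;  d cosθ + r = -0.079666 m.
|ω_lever| = |0.079·12.38·-0.079666| / 0.0251039 = 3.1032 rad/s.

3.10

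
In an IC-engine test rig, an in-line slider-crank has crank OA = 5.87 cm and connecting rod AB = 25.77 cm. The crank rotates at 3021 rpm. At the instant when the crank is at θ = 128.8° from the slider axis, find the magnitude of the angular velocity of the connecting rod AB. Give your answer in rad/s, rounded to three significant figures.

45.9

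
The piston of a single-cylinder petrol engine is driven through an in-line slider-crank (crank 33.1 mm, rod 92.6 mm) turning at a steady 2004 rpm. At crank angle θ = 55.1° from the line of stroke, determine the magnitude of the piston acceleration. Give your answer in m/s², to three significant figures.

ω = 2π·2004/60 = 209.9 rad/s
x(θ) = r cosθ + √(L² − r² sin²θ); with ω constant, a = ω²·d²x/dθ².
d²x/dθ² = −r cosθ − r²(cos2θ)/√u − r⁴ sin²2θ/(4u^{3/2}),  u = L² − r² sin²θ = 0.0078378 m².
Substituting r = 0.0331 m, L = 0.0926 m, θ = 55.1°: d²x/dθ² = -0.015046 m.
a = ω²·d²x/dθ² = (209.9)²·(-0.015046) = -662.62 m/s²;  |a| = 662.62 m/s².

663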